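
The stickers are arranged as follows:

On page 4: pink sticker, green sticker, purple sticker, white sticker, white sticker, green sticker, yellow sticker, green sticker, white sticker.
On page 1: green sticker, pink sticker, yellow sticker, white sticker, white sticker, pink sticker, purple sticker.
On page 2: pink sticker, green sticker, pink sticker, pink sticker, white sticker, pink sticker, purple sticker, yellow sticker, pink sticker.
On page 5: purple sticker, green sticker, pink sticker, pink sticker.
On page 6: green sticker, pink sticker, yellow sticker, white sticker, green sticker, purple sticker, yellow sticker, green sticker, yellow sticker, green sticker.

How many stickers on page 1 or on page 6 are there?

17

on page 1: 7; on page 6: 10; together 7 + 10 = 17.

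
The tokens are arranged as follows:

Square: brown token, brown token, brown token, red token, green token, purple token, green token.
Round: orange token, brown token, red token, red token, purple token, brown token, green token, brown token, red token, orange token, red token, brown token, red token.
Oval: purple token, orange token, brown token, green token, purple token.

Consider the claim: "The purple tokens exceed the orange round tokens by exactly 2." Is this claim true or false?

True

|purple tokens| = 4.
|orange round tokens| = 2.
The claim requires 4 − 2 (= 2) to equal 2, which holds.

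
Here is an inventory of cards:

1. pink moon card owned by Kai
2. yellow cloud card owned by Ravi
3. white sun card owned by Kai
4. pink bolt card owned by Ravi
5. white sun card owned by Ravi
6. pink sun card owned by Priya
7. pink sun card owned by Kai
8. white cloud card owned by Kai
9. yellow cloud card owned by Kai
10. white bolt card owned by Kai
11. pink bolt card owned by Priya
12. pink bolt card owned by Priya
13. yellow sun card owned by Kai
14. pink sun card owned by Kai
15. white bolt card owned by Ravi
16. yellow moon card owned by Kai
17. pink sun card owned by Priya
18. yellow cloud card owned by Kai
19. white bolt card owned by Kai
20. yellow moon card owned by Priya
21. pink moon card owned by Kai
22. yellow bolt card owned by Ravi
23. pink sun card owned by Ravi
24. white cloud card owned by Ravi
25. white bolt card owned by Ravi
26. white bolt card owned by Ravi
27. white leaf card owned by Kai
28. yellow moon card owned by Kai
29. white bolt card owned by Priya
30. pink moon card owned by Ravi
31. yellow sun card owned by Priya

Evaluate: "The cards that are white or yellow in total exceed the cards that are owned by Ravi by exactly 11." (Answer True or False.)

False

cards that are white or yellow: 20.
cards owned by Ravi: 10.
The claim requires 20 − 10 (= 10) to equal 11, which does not hold.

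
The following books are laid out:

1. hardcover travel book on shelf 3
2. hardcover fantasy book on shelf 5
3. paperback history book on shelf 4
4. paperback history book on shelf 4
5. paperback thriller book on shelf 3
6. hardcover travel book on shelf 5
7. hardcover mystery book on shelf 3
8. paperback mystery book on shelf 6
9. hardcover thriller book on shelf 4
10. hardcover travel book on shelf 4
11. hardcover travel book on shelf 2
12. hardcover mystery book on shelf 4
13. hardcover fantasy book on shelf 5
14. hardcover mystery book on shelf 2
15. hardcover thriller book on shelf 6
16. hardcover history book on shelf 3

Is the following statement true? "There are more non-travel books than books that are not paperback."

non-travel books: 12.
books that are not paperback: 12.
The claim requires 12 > 12, which does not hold.

False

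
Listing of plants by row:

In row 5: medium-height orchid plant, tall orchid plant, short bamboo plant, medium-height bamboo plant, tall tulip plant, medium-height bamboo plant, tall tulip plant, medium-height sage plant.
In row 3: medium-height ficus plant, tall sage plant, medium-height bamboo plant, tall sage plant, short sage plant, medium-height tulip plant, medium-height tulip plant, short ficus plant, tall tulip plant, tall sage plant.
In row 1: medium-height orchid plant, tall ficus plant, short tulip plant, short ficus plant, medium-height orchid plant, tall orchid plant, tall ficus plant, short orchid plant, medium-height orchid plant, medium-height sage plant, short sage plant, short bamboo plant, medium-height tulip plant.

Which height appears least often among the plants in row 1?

Counts by height (restricted to plants in row 1): short 5, medium-height 5, tall 3.
The minimum is 3, held uniquely by tall.

tall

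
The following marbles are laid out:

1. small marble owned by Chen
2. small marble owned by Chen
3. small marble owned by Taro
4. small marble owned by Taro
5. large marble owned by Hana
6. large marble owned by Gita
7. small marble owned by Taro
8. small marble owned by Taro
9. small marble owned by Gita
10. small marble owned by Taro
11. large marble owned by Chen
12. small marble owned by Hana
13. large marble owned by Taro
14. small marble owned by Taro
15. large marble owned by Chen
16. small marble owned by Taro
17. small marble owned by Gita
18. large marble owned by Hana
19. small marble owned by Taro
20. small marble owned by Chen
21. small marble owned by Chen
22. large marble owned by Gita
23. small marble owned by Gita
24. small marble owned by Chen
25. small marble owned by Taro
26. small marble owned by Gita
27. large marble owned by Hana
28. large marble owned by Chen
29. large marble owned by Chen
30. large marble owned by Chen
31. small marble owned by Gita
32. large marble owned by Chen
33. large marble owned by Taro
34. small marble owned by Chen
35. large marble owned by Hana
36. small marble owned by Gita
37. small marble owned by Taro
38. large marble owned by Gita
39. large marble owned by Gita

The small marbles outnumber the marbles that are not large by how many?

0

small marbles: 23.
marbles that are not large: 23.
23 − 23 = 0.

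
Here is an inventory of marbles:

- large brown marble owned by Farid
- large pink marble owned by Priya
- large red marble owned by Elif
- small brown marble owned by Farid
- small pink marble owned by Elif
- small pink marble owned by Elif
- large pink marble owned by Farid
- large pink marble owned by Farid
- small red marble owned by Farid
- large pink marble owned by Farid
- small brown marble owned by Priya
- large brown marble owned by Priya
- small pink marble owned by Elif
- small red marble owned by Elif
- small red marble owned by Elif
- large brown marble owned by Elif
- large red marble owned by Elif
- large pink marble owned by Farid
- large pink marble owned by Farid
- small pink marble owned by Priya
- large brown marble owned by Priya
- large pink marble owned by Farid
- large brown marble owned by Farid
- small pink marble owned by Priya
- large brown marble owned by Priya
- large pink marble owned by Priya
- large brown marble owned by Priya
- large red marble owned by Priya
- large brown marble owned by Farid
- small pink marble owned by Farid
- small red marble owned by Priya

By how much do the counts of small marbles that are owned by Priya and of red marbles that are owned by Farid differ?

3

small marbles owned by Priya: 4. red marbles owned by Farid: 1.
|4 − 1| = 4 − 1 = 3.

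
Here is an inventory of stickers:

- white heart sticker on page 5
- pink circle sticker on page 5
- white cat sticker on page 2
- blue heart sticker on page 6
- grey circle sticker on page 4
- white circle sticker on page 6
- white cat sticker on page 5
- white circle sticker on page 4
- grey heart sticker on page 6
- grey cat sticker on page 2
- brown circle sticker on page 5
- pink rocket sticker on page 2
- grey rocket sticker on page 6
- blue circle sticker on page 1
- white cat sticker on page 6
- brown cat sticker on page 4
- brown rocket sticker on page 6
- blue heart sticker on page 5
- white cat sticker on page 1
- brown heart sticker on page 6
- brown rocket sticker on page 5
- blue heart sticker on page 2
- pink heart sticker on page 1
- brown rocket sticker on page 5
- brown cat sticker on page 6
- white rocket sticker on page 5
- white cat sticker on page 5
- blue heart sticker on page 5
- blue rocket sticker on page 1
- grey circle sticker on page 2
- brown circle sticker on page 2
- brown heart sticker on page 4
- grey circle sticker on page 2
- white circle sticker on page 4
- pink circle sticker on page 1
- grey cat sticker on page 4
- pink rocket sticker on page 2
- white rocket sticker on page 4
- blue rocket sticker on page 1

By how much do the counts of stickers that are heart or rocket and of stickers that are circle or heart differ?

1

stickers that are heart or rocket: 19. stickers that are circle or heart: 20.
|19 − 20| = 20 − 19 = 1.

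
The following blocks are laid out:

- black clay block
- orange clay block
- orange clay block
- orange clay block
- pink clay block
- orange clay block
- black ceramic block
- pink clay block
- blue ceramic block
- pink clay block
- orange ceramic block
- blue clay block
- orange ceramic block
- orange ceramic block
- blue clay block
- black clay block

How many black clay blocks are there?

2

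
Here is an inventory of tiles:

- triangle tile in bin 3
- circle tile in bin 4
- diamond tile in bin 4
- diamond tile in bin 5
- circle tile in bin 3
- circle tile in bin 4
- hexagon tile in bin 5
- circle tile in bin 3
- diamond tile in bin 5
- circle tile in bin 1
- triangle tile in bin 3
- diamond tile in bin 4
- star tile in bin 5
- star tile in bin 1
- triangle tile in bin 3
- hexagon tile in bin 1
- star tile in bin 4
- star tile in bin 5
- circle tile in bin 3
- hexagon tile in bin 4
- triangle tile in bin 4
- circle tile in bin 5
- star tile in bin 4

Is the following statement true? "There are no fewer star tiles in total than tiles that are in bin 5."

False

There are 5 star tiles.
There are 6 tiles in bin 5.
The claim requires 5 ≥ 6, which does not hold.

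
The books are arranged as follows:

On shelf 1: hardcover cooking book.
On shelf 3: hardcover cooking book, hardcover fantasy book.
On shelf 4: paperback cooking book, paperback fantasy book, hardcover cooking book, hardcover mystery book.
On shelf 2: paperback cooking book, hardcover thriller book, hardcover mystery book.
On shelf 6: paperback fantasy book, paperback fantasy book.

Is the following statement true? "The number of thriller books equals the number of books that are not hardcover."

False

thriller books: 1.
books that are not hardcover: 5.
The claim requires 1 = 5, which does not hold.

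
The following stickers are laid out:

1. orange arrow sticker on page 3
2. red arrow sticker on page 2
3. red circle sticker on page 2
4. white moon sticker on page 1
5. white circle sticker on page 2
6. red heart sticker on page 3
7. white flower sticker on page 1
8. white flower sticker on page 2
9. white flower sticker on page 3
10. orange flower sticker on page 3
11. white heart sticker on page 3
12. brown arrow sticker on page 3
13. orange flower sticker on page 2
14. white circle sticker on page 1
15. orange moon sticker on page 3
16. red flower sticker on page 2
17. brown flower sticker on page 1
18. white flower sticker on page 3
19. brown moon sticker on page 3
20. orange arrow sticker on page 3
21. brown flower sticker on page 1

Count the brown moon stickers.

1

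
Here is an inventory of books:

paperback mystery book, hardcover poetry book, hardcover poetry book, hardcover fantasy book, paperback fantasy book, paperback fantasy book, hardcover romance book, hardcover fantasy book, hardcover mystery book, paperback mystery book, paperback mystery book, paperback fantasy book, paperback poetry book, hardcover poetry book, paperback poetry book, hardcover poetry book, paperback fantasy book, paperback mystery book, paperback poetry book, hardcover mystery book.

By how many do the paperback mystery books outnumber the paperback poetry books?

paperback mystery books: 4.
paperback poetry books: 3.
4 − 3 = 1.

1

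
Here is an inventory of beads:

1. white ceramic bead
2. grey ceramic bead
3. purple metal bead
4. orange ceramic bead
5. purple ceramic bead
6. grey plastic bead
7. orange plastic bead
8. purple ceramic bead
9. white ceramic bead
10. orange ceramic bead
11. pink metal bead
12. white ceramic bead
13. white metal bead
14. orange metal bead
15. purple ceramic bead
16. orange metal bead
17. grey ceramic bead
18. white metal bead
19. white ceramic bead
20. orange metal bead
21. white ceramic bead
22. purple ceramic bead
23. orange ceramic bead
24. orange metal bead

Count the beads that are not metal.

Total beads: 24; with the excluded value: 8; remaining 24 − 8 = 16.

16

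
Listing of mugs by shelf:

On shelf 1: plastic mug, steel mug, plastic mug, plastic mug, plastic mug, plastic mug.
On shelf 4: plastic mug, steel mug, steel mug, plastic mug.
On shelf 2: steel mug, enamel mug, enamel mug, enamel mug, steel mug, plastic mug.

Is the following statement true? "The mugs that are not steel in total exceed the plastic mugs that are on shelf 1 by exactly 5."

False

mugs that are not steel: 11.
plastic mugs on shelf 1: 5.
The claim requires 11 − 5 (= 6) to equal 5, which does not hold.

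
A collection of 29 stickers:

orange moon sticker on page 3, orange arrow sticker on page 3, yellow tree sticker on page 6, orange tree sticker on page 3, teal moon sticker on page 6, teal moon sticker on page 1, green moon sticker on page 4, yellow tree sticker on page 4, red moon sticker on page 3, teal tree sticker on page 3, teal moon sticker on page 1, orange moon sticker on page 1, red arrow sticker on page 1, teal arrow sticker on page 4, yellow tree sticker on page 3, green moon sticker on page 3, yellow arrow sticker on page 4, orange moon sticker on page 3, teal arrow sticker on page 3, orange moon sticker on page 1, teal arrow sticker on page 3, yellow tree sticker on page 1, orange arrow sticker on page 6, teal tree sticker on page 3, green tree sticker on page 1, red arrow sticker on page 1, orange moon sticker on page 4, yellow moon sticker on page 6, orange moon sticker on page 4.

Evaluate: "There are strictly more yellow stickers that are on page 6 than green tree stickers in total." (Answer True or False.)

True

|yellow stickers on page 6| = 2.
|green tree stickers| = 1.
The claim requires 2 > 1, which holds.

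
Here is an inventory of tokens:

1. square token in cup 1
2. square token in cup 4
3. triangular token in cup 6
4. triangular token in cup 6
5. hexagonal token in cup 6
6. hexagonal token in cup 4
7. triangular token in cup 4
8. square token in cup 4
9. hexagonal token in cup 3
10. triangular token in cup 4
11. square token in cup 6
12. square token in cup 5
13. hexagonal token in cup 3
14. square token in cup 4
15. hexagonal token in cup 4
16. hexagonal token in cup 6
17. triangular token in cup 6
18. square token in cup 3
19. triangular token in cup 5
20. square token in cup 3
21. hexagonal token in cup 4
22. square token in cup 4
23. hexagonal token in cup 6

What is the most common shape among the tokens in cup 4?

square

Counts by shape (restricted to tokens in cup 4): square 4, hexagonal 3, triangular 2.
The maximum is 4, held uniquely by square.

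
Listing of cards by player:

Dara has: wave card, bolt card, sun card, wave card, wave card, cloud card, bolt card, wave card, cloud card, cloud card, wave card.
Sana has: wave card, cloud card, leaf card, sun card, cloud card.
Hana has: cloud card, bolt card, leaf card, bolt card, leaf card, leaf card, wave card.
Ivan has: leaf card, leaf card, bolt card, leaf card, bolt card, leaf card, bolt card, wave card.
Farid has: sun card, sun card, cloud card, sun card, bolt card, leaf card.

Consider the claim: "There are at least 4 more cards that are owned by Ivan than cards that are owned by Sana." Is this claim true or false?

|cards owned by Ivan| = 8.
|cards owned by Sana| = 5.
The claim requires 8 − 5 = 3 ≥ 4, which does not hold.

False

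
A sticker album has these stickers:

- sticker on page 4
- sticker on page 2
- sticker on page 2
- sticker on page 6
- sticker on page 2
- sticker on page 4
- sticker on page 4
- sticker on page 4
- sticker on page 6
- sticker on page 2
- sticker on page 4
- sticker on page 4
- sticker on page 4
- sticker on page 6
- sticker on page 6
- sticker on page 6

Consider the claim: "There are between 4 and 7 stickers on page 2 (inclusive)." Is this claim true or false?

True

stickers on page 2: 4.
The claim requires 4 ≤ 4 ≤ 7, which holds.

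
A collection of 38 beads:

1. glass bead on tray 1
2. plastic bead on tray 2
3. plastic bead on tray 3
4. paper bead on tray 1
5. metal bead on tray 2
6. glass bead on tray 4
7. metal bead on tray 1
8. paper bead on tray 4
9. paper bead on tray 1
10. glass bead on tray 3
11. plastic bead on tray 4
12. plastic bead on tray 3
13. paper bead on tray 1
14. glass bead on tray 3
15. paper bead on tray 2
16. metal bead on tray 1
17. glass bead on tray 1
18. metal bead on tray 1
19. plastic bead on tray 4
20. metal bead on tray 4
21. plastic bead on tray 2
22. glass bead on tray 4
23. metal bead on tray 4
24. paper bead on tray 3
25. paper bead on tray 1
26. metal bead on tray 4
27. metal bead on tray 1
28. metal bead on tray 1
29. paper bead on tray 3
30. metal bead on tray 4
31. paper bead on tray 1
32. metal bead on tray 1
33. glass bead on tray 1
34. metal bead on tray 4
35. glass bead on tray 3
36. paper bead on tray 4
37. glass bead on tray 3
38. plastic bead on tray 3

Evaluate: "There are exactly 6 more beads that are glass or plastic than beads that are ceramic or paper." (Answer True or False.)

True

There are 16 beads that are glass or plastic.
There are 10 beads that are ceramic or paper.
The claim requires 16 − 10 (= 6) to equal 6, which holds.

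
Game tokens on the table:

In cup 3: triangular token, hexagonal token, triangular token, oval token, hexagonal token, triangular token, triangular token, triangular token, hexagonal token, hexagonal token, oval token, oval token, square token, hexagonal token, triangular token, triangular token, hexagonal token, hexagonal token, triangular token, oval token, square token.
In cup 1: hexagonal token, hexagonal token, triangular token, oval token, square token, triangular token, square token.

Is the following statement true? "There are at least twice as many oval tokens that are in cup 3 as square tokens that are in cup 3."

True

oval tokens in cup 3: 4.
square tokens in cup 3: 2.
The claim requires 4 ≥ 2 × 2 = 4, which holds.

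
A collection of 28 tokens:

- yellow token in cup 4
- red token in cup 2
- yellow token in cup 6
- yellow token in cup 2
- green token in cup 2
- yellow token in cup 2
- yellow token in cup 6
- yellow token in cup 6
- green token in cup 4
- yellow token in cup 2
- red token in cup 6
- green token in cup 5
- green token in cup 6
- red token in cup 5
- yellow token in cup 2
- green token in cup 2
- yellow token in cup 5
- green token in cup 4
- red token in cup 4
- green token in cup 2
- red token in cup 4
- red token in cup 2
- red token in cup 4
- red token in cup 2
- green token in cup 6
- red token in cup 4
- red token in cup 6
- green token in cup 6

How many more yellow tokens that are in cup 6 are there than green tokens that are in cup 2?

0

yellow tokens in cup 6: 3.
green tokens in cup 2: 3.
3 − 3 = 0.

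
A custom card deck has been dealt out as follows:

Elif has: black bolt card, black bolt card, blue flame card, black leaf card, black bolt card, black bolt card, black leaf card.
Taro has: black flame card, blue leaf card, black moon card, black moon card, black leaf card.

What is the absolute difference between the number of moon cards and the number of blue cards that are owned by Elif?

moon cards: 2. blue cards owned by Elif: 1.
|2 − 1| = 2 − 1 = 1.

1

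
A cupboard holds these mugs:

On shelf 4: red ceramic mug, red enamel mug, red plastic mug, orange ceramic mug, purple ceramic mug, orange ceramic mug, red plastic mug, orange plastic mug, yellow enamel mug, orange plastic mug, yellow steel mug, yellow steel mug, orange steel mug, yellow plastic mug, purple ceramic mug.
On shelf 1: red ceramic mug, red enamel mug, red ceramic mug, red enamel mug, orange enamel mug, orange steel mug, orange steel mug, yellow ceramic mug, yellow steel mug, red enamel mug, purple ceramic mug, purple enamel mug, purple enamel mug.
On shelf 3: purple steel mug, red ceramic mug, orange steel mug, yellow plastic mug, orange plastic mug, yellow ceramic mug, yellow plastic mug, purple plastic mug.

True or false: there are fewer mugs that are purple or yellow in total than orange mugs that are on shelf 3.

False

There are 16 mugs that are purple or yellow.
There are 2 orange mugs on shelf 3.
The claim requires 16 < 2, which does not hold.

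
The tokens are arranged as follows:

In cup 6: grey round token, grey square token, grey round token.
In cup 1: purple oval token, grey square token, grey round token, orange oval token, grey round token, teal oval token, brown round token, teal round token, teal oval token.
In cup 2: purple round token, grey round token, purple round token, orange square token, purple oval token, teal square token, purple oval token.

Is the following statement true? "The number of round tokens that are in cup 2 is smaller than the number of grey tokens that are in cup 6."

There are 3 round tokens in cup 2.
There are 3 grey tokens in cup 6.
The claim requires 3 < 3, which does not hold.

False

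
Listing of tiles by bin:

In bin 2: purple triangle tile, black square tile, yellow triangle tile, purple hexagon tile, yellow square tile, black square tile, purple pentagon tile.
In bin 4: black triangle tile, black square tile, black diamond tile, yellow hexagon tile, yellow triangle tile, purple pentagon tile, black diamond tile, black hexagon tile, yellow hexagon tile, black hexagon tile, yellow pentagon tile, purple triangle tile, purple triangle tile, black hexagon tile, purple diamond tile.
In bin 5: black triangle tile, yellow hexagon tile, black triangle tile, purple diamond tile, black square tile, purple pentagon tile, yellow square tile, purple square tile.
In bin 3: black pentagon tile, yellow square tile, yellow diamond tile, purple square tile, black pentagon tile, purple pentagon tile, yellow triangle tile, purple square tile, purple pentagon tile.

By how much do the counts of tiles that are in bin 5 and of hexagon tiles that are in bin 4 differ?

tiles in bin 5: 8. hexagon tiles in bin 4: 5.
|8 − 5| = 8 − 5 = 3.

3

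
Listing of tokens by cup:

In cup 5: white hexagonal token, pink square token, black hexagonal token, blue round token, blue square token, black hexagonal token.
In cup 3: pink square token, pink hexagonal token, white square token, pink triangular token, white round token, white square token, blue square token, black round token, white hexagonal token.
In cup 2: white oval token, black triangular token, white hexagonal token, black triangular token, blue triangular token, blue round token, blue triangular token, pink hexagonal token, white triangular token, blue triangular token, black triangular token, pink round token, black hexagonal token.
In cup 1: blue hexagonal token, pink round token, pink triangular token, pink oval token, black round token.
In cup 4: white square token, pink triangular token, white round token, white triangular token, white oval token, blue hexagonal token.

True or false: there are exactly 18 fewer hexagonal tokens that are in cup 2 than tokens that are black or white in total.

False

There are 3 hexagonal tokens in cup 2.
There are 20 tokens that are black or white.
The claim requires 20 − 3 (= 17) to equal 18, which does not hold.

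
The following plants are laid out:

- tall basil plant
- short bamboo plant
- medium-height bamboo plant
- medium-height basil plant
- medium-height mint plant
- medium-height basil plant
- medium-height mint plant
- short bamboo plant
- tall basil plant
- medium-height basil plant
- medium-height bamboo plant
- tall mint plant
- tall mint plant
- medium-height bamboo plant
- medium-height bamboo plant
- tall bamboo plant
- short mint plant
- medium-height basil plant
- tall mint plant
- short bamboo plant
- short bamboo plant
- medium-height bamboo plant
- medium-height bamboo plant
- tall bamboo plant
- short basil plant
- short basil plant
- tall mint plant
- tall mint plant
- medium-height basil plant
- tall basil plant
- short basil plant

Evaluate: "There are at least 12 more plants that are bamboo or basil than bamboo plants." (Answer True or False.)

There are 23 plants that are bamboo or basil.
There are 12 bamboo plants.
The claim requires 23 − 12 = 11 ≥ 12, which does not hold.

False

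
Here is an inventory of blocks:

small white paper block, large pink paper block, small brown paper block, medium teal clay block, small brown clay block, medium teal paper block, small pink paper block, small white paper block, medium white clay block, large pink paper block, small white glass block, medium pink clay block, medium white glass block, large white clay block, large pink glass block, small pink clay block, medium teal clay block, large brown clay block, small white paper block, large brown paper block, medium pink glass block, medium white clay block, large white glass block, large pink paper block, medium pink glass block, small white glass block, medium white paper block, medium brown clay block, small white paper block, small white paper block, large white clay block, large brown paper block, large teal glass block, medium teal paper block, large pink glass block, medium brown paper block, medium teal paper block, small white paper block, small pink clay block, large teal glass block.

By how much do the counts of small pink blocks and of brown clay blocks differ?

small pink blocks: 3. brown clay blocks: 3.
|3 − 3| = 3 − 3 = 0.

0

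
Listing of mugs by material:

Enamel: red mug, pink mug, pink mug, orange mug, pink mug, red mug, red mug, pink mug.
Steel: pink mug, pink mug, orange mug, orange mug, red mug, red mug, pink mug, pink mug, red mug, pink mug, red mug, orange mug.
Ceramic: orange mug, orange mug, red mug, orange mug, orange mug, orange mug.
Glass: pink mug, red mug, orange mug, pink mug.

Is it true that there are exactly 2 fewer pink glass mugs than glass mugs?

There are 2 pink glass mugs.
There are 4 glass mugs.
The claim requires 4 − 2 (= 2) to equal 2, which holds.

True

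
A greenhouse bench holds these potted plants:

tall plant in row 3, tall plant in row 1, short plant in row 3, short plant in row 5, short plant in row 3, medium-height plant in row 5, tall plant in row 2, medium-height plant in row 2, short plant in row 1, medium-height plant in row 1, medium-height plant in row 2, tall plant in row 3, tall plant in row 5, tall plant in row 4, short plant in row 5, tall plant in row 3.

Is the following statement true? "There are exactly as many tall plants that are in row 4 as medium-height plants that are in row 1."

tall plants in row 4: 1.
medium-height plants in row 1: 1.
The claim requires 1 = 1, which holds.

True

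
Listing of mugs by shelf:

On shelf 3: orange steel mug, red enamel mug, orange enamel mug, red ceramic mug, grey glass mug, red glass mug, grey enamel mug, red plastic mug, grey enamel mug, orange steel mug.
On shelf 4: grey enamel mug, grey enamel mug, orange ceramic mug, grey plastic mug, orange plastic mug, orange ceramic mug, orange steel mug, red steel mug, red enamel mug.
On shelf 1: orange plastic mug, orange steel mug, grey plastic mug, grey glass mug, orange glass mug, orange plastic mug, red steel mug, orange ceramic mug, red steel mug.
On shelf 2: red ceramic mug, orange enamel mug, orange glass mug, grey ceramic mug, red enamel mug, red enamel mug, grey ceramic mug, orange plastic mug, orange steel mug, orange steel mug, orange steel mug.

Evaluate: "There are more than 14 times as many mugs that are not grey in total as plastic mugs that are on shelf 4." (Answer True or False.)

True

|mugs that are not grey| = 29.
|plastic mugs on shelf 4| = 2.
The claim requires 29 > 14 × 2 = 28, which holds.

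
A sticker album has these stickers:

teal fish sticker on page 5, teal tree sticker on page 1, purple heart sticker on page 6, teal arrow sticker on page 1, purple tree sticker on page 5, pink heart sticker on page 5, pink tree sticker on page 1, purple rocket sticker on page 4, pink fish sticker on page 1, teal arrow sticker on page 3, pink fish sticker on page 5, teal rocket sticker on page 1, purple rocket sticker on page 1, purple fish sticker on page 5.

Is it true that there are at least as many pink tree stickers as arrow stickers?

|pink tree stickers| = 1.
|arrow stickers| = 2.
The claim requires 1 ≥ 2, which does not hold.

False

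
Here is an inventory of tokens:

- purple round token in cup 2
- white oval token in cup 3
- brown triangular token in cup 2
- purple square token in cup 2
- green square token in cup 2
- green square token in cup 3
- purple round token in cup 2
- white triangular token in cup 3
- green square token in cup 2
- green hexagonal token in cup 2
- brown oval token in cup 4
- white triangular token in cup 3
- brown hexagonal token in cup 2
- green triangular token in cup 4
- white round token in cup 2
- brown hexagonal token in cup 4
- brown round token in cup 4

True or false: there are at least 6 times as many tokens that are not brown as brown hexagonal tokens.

True

tokens that are not brown: 12.
brown hexagonal tokens: 2.
The claim requires 12 ≥ 6 × 2 = 12, which holds.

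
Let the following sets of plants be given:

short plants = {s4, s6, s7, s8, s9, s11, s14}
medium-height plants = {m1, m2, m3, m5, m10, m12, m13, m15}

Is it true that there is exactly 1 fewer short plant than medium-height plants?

True

|short plants| = 7.
|medium-height plants| = 8.
The claim requires 8 − 7 (= 1) to equal 1, which holds.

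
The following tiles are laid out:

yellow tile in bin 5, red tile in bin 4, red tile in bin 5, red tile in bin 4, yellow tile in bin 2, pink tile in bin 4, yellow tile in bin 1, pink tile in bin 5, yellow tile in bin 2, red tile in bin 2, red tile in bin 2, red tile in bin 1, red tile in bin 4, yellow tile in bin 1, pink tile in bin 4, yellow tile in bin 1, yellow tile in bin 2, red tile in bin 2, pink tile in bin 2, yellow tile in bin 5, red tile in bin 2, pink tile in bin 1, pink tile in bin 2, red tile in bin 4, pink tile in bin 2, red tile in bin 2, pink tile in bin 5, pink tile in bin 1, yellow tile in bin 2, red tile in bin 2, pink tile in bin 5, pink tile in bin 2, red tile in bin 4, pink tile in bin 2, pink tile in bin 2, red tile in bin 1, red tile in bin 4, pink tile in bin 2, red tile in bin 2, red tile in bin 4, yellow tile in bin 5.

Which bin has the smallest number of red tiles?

Counts by bin (restricted to red tiles): bin 4→7, bin 2→7, bin 1→2, bin 5→1.
The minimum is 1, held uniquely by bin 5.

bin 5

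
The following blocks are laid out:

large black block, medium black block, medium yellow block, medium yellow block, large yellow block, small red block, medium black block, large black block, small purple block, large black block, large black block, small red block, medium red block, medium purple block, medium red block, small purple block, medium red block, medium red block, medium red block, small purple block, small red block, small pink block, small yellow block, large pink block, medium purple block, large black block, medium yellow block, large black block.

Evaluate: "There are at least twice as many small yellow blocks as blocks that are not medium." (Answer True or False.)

There is 1 small yellow block.
There are 16 blocks that are not medium.
The claim requires 1 ≥ 2 × 16 = 32, which does not hold.

False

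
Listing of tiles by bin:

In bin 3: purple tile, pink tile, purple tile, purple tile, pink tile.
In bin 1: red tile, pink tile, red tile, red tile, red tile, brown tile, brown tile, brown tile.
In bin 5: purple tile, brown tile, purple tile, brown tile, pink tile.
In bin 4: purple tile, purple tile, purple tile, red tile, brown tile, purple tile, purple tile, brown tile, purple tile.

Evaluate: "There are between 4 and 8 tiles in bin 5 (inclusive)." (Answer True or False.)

True

There are 5 tiles in bin 5.
The claim requires 4 ≤ 5 ≤ 8, which holds.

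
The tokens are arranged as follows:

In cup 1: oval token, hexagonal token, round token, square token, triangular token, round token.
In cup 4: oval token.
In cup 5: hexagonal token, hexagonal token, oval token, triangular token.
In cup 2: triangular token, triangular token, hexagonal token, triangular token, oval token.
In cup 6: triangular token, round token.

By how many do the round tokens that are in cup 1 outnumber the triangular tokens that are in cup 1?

round tokens in cup 1: 2.
triangular tokens in cup 1: 1.
2 − 1 = 1.

1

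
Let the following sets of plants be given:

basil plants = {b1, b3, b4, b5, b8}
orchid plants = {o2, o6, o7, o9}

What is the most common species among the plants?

Counts by species: basil 5, orchid 4.
The maximum is 5, held uniquely by basil.

basil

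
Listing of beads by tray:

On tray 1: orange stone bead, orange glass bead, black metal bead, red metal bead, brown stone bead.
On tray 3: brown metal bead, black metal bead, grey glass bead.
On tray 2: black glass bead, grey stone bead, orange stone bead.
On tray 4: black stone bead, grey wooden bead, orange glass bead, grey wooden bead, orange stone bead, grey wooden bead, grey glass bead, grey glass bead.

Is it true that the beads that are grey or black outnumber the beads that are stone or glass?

False

|beads that are grey or black| = 11.
|beads that are stone or glass| = 12.
The claim requires 11 > 12, which does not hold.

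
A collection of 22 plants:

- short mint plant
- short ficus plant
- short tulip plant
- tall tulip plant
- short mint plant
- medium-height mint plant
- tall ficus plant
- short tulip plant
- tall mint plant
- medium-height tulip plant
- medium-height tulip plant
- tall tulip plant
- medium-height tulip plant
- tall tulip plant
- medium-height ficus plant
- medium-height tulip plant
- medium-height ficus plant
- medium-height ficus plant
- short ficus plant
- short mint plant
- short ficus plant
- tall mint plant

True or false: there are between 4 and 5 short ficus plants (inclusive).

|short ficus plants| = 3.
The claim requires 4 ≤ 3 ≤ 5, which does not hold.

False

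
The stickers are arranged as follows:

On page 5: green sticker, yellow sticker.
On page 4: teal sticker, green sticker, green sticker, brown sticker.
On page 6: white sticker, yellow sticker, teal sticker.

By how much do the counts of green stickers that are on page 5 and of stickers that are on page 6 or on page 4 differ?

green stickers on page 5: 1. stickers on page 6 or on page 4: 7.
|1 − 7| = 7 − 1 = 6.

6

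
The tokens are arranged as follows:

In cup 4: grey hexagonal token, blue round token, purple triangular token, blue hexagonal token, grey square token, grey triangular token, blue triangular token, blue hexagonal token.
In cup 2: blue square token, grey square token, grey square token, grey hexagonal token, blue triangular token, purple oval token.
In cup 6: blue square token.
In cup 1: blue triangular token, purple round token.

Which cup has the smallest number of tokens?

Counts by cup: cup 4→8, cup 2→6, cup 1→2, cup 6→1.
The minimum is 1, held uniquely by cup 6.

cup 6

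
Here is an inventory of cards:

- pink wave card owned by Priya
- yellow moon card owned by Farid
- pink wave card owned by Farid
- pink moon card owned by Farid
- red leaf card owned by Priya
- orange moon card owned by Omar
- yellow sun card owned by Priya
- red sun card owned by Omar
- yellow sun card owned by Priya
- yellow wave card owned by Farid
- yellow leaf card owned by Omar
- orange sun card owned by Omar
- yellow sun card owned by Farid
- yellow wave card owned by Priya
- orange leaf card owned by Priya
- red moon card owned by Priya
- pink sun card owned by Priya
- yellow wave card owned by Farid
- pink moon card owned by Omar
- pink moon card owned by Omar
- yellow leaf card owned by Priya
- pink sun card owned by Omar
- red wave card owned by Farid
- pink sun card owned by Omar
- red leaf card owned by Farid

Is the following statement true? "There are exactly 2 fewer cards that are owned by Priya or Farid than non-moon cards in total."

Count of cards owned by Priya or Farid: 17.
There are 19 non-moon cards.
The claim requires 19 − 17 (= 2) to equal 2, which holds.

True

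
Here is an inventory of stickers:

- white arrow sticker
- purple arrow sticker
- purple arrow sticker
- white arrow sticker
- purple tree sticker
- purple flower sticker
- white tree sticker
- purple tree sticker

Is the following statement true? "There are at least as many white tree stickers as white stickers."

False

white tree stickers: 1.
white stickers: 3.
The claim requires 1 ≥ 3, which does not hold.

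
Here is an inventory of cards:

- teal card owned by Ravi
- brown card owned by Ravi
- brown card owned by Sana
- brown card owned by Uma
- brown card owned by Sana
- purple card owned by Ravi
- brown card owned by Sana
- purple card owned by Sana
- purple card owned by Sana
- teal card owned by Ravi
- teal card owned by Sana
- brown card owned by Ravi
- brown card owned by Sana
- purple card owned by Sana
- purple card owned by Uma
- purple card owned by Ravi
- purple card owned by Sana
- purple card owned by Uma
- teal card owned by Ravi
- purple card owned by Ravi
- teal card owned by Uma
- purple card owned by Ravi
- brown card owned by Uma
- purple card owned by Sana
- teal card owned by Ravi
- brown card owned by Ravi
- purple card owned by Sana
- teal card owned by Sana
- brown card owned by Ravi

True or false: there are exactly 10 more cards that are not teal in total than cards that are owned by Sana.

|cards that are not teal| = 22.
|cards owned by Sana| = 12.
The claim requires 22 − 12 (= 10) to equal 10, which holds.

True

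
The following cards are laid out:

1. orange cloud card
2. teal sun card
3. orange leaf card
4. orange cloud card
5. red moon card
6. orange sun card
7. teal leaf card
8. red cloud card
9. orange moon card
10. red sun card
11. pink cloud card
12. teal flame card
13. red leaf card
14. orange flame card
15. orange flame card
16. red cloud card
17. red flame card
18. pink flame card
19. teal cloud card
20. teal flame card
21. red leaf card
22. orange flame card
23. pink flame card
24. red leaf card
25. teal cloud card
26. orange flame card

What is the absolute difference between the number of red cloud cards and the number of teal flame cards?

red cloud cards: 2. teal flame cards: 2.
|2 − 2| = 2 − 2 = 0.

0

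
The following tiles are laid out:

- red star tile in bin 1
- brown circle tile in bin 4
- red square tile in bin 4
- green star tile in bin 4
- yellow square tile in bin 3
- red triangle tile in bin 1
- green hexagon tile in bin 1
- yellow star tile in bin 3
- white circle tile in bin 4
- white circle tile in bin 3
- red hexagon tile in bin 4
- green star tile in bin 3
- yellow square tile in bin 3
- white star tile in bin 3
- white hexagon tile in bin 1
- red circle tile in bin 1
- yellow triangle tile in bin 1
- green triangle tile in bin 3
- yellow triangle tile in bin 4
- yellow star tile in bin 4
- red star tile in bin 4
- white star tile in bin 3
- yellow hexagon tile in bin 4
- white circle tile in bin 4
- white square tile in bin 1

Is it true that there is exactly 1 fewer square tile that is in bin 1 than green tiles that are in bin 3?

True

There is 1 square tile in bin 1.
There are 2 green tiles in bin 3.
The claim requires 2 − 1 (= 1) to equal 1, which holds.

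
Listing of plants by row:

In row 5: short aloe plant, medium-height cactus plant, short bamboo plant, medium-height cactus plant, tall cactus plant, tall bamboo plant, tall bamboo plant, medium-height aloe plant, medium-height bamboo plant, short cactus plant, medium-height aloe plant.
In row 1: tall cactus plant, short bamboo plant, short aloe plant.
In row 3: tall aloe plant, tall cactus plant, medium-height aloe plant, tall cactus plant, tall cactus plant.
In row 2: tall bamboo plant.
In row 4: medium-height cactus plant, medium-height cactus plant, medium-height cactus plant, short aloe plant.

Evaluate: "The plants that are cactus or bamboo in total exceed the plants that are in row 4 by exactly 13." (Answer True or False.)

There are 17 plants that are cactus or bamboo.
There are 4 plants in row 4.
The claim requires 17 − 4 (= 13) to equal 13, which holds.

True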